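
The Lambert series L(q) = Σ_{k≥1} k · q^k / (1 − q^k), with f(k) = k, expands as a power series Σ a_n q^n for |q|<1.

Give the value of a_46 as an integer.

q^46  k|46↦f(k): 1:1 2:2 23:23 46:46  a_46=72

a_46 = 72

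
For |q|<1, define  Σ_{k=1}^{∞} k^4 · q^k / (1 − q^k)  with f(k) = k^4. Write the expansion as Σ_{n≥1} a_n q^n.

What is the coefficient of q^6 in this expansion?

a_6 = 1394

q^6  k|6↦f(k): 6:1296 3:81 2:16 1:1  a_6=1394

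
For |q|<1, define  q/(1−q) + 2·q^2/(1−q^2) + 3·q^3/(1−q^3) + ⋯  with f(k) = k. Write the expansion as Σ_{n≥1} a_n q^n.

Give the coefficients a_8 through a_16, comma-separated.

d|8:{1,2,4,8}  Σf=1+2+4+8=15
[q^9] f(9)=9,f(3)=3,f(1)=1 ⇒ 13
d|10:{10,5,2,1}  Σf=10+5+2+1=18
n=11: 1·11 11·1  f→[1+11]=12
q^12  k|12↦f(k): 1:1 2:2 3:3 4:4 6:6 12:12  a_12=28
n=13: 1·13 13·1  f→[1+13]=14
[q^14] f(1)=1,f(2)=2,f(7)=7,f(14)=14 ⇒ 24
[q^15] f(1)=1,f(3)=3,f(5)=5,f(15)=15 ⇒ 24
q^16  k|16↦f(k): 16:16 8:8 4:4 2:2 1:1  a_16=31

15, 13, 18, 12, 28, 14, 24, 24, 31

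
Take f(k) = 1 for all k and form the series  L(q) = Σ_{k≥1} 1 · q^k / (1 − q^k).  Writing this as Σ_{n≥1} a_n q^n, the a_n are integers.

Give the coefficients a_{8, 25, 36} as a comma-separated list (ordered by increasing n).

q^8  k|8↦f(k): 8:1 4:1 2:1 1:1  a_8=4
d|25:{25,5,1}  Σf=1+1+1=3
n=36: 36·1 18·2 12·3 9·4 6·6 4·9 3·12 2·18 1·36  f→[1+1+1+1+1+1+1+1+1]=9

4, 3, 9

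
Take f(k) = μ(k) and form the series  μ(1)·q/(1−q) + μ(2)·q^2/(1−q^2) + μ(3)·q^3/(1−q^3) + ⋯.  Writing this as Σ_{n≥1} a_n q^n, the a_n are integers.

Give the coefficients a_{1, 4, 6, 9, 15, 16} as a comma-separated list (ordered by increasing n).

q^1  k|1↦μ(k): 1:1  a_1=1
[q^4] μ(1)=1,μ(2)=-1,μ(4)=0 ⇒ 0
[q^6] μ(6)=1,μ(3)=-1,μ(2)=-1,μ(1)=1 ⇒ 0
[q^9] μ(9)=0,μ(3)=-1,μ(1)=1 ⇒ 0
q^15  k|15↦μ(k): 1:1 3:-1 5:-1 15:1  a_15=0
n=16: 16·1 8·2 4·4 2·8 1·16  μ→[0+0+0+(-1)+1]=0

1, 0, 0, 0, 0, 0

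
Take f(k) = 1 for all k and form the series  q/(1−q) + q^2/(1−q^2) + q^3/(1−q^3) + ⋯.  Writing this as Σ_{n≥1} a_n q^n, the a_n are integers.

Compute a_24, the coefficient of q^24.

a_24 = 8

q^24  k|24↦f(k): 1:1 2:1 3:1 4:1 6:1 8:1 12:1 24:1  a_24=8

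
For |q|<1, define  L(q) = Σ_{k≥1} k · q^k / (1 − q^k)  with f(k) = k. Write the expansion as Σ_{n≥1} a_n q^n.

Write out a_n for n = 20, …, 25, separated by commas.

42, 32, 36, 24, 60, 31

[q^20] f(1)=1,f(2)=2,f(4)=4,f(5)=5,f(10)=10,f(20)=20 ⇒ 42
d|21:{21,7,3,1}  Σf=21+7+3+1=32
q^22  k|22↦f(k): 22:22 11:11 2:2 1:1  a_22=36
n=23: 23·1 1·23  f→[23+1]=24
d|24:{1,2,3,4,6,8,12,24}  Σf=1+2+3+4+6+8+12+24=60
q^25  k|25↦f(k): 25:25 5:5 1:1  a_25=31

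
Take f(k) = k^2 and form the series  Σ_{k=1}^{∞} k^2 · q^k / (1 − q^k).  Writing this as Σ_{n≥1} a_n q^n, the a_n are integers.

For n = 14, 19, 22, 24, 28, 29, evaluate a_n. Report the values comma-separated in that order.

q^14  k|14↦f(k): 14:196 7:49 2:4 1:1  a_14=250
n=19: 1·19 19·1  f→[1+361]=362
d|22:{22,11,2,1}  Σf=484+121+4+1=610
d|24:{1,2,3,4,6,8,12,24}  Σf=1+4+9+16+36+64+144+576=850
d|28:{28,14,7,4,2,1}  Σf=784+196+49+16+4+1=1050
d|29:{1,29}  Σf=1+841=842

250, 362, 610, 850, 1050, 842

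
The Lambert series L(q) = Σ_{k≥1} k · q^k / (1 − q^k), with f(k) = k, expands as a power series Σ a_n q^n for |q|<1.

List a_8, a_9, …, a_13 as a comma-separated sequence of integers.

15, 13, 18, 12, 28, 14

q^8  k|8↦f(k): 1:1 2:2 4:4 8:8  a_8=15
[q^9] f(1)=1,f(3)=3,f(9)=9 ⇒ 13
[q^10] f(10)=10,f(5)=5,f(2)=2,f(1)=1 ⇒ 18
d|11:{11,1}  Σf=11+1=12
d|12:{12,6,4,3,2,1}  Σf=12+6+4+3+2+1=28
d|13:{1,13}  Σf=1+13=14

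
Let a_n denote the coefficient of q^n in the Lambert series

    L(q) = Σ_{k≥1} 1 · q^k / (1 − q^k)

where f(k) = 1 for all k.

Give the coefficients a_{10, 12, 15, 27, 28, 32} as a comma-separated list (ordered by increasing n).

4, 6, 4, 4, 6, 6

q^10  k|10↦f(k): 10:1 5:1 2:1 1:1  a_10=4
n=12: 12·1 6·2 4·3 3·4 2·6 1·12  f→[1+1+1+1+1+1]=6
[q^15] f(1)=1,f(3)=1,f(5)=1,f(15)=1 ⇒ 4
q^27  k|27↦f(k): 1:1 3:1 9:1 27:1  a_27=4
q^28  k|28↦f(k): 28:1 14:1 7:1 4:1 2:1 1:1  a_28=6
n=32: 32·1 16·2 8·4 4·8 2·16 1·32  f→[1+1+1+1+1+1]=6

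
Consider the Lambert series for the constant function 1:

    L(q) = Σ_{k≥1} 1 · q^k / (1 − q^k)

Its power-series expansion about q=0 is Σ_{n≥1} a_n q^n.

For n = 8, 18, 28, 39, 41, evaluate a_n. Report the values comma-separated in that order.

4, 6, 6, 4, 2

q^8  k|8↦f(k): 8:1 4:1 2:1 1:1  a_8=4
n=18: 1·18 2·9 3·6 6·3 9·2 18·1  f→[1+1+1+1+1+1]=6
[q^28] f(28)=1,f(14)=1,f(7)=1,f(4)=1,f(2)=1,f(1)=1 ⇒ 6
n=39: 39·1 13·3 3·13 1·39  f→[1+1+1+1]=4
n=41: 1·41 41·1  f→[1+1]=2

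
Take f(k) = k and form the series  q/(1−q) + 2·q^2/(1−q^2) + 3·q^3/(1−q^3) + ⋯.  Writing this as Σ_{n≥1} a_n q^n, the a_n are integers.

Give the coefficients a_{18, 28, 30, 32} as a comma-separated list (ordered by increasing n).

39, 56, 72, 63

n=18: 18·1 9·2 6·3 3·6 2·9 1·18  f→[18+9+6+3+2+1]=39
[q^28] f(28)=28,f(14)=14,f(7)=7,f(4)=4,f(2)=2,f(1)=1 ⇒ 56
[q^30] f(30)=30,f(15)=15,f(10)=10,f(6)=6,f(5)=5,f(3)=3,f(2)=2,f(1)=1 ⇒ 72
n=32: 1·32 2·16 4·8 8·4 16·2 32·1  f→[1+2+4+8+16+32]=63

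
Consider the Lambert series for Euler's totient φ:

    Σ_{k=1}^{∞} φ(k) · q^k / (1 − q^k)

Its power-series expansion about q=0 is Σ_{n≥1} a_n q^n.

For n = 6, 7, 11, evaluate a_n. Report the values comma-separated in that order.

d|6:{6,3,2,1}  Σφ=2+2+1+1=6
n=7: 7·1 1·7  φ→[6+1]=7
q^11  k|11↦φ(k): 1:1 11:10  a_11=11

6, 7, 11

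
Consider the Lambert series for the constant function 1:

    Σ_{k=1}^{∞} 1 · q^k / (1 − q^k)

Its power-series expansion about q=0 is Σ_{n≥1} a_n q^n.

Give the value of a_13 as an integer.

[q^13] f(1)=1,f(13)=1 ⇒ 2

a_13 = 2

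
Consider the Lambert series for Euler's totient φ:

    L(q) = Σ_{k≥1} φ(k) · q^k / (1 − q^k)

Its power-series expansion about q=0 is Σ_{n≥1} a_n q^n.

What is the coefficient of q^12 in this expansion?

q^12  k|12↦φ(k): 1:1 2:1 3:2 4:2 6:2 12:4  a_12=12

a_12 = 12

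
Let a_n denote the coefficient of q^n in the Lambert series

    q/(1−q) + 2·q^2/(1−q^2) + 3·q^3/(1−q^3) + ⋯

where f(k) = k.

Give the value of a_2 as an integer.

d|2:{2,1}  Σf=2+1=3

a_2 = 3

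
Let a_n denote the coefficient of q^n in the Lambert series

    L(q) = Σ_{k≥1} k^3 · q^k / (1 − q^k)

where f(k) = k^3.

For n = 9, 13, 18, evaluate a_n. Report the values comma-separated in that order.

[q^9] f(9)=729,f(3)=27,f(1)=1 ⇒ 757
n=13: 1·13 13·1  f→[1+2197]=2198
n=18: 1·18 2·9 3·6 6·3 9·2 18·1  f→[1+8+27+216+729+5832]=6813

757, 2198, 6813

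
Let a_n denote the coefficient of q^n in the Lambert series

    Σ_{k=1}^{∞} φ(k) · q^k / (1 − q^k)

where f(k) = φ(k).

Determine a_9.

q^9  k|9↦φ(k): 1:1 3:2 9:6  a_9=9

a_9 = 9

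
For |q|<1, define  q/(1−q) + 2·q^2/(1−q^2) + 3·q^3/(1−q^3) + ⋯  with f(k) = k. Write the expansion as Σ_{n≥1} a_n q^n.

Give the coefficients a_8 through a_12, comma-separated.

[q^8] f(8)=8,f(4)=4,f(2)=2,f(1)=1 ⇒ 15
[q^9] f(9)=9,f(3)=3,f(1)=1 ⇒ 13
d|10:{10,5,2,1}  Σf=10+5+2+1=18
d|11:{11,1}  Σf=11+1=12
[q^12] f(1)=1,f(2)=2,f(3)=3,f(4)=4,f(6)=6,f(12)=12 ⇒ 28

15, 13, 18, 12, 28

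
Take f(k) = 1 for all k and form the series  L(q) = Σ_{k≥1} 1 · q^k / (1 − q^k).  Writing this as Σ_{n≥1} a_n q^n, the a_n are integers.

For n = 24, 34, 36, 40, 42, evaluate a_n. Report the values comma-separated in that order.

8, 4, 9, 8, 8

[q^24] f(24)=1,f(12)=1,f(8)=1,f(6)=1,f(4)=1,f(3)=1,f(2)=1,f(1)=1 ⇒ 8
n=34: 34·1 17·2 2·17 1·34  f→[1+1+1+1]=4
q^36  k|36↦f(k): 1:1 2:1 3:1 4:1 6:1 9:1 12:1 18:1 36:1  a_36=9
q^40  k|40↦f(k): 40:1 20:1 10:1 8:1 5:1 4:1 2:1 1:1  a_40=8
d|42:{42,21,14,7,6,3,2,1}  Σf=1+1+1+1+1+1+1+1=8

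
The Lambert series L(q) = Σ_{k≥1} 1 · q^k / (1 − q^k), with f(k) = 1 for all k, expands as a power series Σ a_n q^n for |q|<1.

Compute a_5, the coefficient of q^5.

a_5 = 2

n=5: 5·1 1·5  f→[1+1]=2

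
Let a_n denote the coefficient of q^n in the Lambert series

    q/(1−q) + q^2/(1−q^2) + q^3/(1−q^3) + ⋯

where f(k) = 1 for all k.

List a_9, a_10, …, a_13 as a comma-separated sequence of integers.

q^9  k|9↦f(k): 9:1 3:1 1:1  a_9=3
[q^10] f(1)=1,f(2)=1,f(5)=1,f(10)=1 ⇒ 4
q^11  k|11↦f(k): 11:1 1:1  a_11=2
q^12  k|12↦f(k): 1:1 2:1 3:1 4:1 6:1 12:1  a_12=6
n=13: 13·1 1·13  f→[1+1]=2

3, 4, 2, 6, 2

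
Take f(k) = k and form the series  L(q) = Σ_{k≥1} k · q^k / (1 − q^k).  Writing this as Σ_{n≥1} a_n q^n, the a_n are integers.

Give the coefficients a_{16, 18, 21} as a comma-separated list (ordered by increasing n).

d|16:{16,8,4,2,1}  Σf=16+8+4+2+1=31
q^18  k|18↦f(k): 18:18 9:9 6:6 3:3 2:2 1:1  a_18=39
[q^21] f(21)=21,f(7)=7,f(3)=3,f(1)=1 ⇒ 32

31, 39, 32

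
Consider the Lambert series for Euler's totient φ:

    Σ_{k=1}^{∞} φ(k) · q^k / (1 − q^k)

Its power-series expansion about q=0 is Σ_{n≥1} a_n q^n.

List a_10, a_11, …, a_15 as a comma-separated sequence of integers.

d|10:{1,2,5,10}  Σφ=1+1+4+4=10
n=11: 1·11 11·1  φ→[1+10]=11
d|12:{12,6,4,3,2,1}  Σφ=4+2+2+2+1+1=12
q^13  k|13↦φ(k): 1:1 13:12  a_13=13
[q^14] φ(1)=1,φ(2)=1,φ(7)=6,φ(14)=6 ⇒ 14
q^15  k|15↦φ(k): 1:1 3:2 5:4 15:8  a_15=15

10, 11, 12, 13, 14, 15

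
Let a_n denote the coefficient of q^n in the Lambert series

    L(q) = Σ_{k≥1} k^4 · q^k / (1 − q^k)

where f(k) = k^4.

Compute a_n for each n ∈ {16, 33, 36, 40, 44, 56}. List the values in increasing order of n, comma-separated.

69905, 1200644, 1813539, 2734994, 3997266, 10494338

n=16: 16·1 8·2 4·4 2·8 1·16  f→[65536+4096+256+16+1]=69905
q^33  k|33↦f(k): 1:1 3:81 11:14641 33:1185921  a_33=1200644
n=36: 1·36 2·18 3·12 4·9 6·6 9·4 12·3 18·2 36·1  f→[1+16+81+256+1296+6561+20736+104976+1679616]=1813539
[q^40] f(1)=1,f(2)=16,f(4)=256,f(5)=625,f(8)=4096,f(10)=10000,f(20)=160000,f(40)=2560000 ⇒ 2734994
d|44:{44,22,11,4,2,1}  Σf=3748096+234256+14641+256+16+1=3997266
q^56  k|56↦f(k): 56:9834496 28:614656 14:38416 8:4096 7:2401 4:256 2:16 1:1  a_56=10494338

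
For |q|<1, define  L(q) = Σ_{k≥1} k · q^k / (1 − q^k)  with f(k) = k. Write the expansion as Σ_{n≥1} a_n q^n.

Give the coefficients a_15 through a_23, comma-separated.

24, 31, 18, 39, 20, 42, 32, 36, 24

d|15:{15,5,3,1}  Σf=15+5+3+1=24
d|16:{16,8,4,2,1}  Σf=16+8+4+2+1=31
d|17:{1,17}  Σf=1+17=18
n=18: 18·1 9·2 6·3 3·6 2·9 1·18  f→[18+9+6+3+2+1]=39
d|19:{1,19}  Σf=1+19=20
[q^20] f(1)=1,f(2)=2,f(4)=4,f(5)=5,f(10)=10,f(20)=20 ⇒ 42
d|21:{1,3,7,21}  Σf=1+3+7+21=32
[q^22] f(22)=22,f(11)=11,f(2)=2,f(1)=1 ⇒ 36
[q^23] f(1)=1,f(23)=23 ⇒ 24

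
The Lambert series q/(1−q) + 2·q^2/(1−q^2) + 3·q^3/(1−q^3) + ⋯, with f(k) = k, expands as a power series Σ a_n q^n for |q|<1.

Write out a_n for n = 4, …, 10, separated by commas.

[q^4] f(4)=4,f(2)=2,f(1)=1 ⇒ 7
q^5  k|5↦f(k): 1:1 5:5  a_5=6
[q^6] f(1)=1,f(2)=2,f(3)=3,f(6)=6 ⇒ 12
q^7  k|7↦f(k): 7:7 1:1  a_7=8
n=8: 1·8 2·4 4·2 8·1  f→[1+2+4+8]=15
d|9:{1,3,9}  Σf=1+3+9=13
n=10: 1·10 2·5 5·2 10·1  f→[1+2+5+10]=18

7, 6, 12, 8, 15, 13, 18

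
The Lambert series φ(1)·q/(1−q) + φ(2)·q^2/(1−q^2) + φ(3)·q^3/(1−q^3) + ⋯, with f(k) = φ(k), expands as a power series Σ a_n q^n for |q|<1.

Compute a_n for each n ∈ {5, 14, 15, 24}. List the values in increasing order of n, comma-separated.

[q^5] φ(1)=1,φ(5)=4 ⇒ 5
q^14  k|14↦φ(k): 1:1 2:1 7:6 14:6  a_14=14
q^15  k|15↦φ(k): 1:1 3:2 5:4 15:8  a_15=15
q^24  k|24↦φ(k): 1:1 2:1 3:2 4:2 6:2 8:4 12:4 24:8  a_24=24

5, 14, 15, 24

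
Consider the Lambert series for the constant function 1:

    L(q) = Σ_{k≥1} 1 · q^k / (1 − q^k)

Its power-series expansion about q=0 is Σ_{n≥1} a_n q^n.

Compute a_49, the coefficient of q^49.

a_49 = 3

n=49: 1·49 7·7 49·1  f→[1+1+1]=3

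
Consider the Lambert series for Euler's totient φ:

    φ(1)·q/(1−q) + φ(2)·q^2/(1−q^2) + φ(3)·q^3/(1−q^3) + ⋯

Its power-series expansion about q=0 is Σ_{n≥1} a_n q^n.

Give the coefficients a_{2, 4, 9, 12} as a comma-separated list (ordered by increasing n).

q^2  k|2↦φ(k): 1:1 2:1  a_2=2
d|4:{1,2,4}  Σφ=1+1+2=4
q^9  k|9↦φ(k): 1:1 3:2 9:6  a_9=9
n=12: 12·1 6·2 4·3 3·4 2·6 1·12  φ→[4+2+2+2+1+1]=12

2, 4, 9, 12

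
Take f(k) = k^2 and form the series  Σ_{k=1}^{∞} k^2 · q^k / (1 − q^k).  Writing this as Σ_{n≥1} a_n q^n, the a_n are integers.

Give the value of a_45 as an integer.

a_45 = 2366

q^45  k|45↦f(k): 1:1 3:9 5:25 9:81 15:225 45:2025  a_45=2366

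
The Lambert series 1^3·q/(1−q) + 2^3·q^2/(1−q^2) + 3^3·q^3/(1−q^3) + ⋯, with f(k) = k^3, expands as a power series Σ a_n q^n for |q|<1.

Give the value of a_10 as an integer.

q^10  k|10↦f(k): 1:1 2:8 5:125 10:1000  a_10=1134

a_10 = 1134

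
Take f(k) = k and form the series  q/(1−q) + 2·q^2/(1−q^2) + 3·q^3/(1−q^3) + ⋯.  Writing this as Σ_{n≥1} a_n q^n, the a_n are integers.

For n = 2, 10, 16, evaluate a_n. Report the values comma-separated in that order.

3, 18, 31

d|2:{2,1}  Σf=2+1=3
q^10  k|10↦f(k): 10:10 5:5 2:2 1:1  a_10=18
n=16: 16·1 8·2 4·4 2·8 1·16  f→[16+8+4+2+1]=31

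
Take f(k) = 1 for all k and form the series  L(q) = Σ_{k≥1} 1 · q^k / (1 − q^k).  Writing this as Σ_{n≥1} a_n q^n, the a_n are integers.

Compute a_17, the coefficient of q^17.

a_17 = 2

d|17:{17,1}  Σf=1+1=2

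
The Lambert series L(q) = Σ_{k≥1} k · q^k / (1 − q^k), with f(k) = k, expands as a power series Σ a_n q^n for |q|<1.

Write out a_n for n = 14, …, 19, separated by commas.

24, 24, 31, 18, 39, 20

[q^14] f(1)=1,f(2)=2,f(7)=7,f(14)=14 ⇒ 24
n=15: 1·15 3·5 5·3 15·1  f→[1+3+5+15]=24
q^16  k|16↦f(k): 1:1 2:2 4:4 8:8 16:16  a_16=31
q^17  k|17↦f(k): 1:1 17:17  a_17=18
[q^18] f(18)=18,f(9)=9,f(6)=6,f(3)=3,f(2)=2,f(1)=1 ⇒ 39
q^19  k|19↦f(k): 1:1 19:19  a_19=20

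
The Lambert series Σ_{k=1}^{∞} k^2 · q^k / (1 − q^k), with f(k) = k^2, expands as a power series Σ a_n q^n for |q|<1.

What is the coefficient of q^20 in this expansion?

[q^20] f(1)=1,f(2)=4,f(4)=16,f(5)=25,f(10)=100,f(20)=400 ⇒ 546

a_20 = 546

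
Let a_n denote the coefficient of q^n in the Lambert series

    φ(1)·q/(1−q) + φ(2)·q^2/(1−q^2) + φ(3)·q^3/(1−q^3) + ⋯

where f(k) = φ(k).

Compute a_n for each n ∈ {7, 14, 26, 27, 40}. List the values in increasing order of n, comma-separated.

n=7: 1·7 7·1  φ→[1+6]=7
[q^14] φ(14)=6,φ(7)=6,φ(2)=1,φ(1)=1 ⇒ 14
q^26  k|26↦φ(k): 26:12 13:12 2:1 1:1  a_26=26
n=27: 1·27 3·9 9·3 27·1  φ→[1+2+6+18]=27
[q^40] φ(40)=16,φ(20)=8,φ(10)=4,φ(8)=4,φ(5)=4,φ(4)=2,φ(2)=1,φ(1)=1 ⇒ 40

7, 14, 26, 27, 40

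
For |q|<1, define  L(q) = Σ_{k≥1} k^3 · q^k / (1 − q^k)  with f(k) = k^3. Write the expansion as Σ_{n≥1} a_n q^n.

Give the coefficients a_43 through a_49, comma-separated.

79508, 97236, 95382, 109512, 103824, 131068, 117993

[q^43] f(1)=1,f(43)=79507 ⇒ 79508
d|44:{44,22,11,4,2,1}  Σf=85184+10648+1331+64+8+1=97236
q^45  k|45↦f(k): 1:1 3:27 5:125 9:729 15:3375 45:91125  a_45=95382
q^46  k|46↦f(k): 1:1 2:8 23:12167 46:97336  a_46=109512
[q^47] f(47)=103823,f(1)=1 ⇒ 103824
n=48: 1·48 2·24 3·16 4·12 6·8 8·6 12·4 16·3 24·2 48·1  f→[1+8+27+64+216+512+1728+4096+13824+110592]=131068
n=49: 49·1 7·7 1·49  f→[117649+343+1]=117993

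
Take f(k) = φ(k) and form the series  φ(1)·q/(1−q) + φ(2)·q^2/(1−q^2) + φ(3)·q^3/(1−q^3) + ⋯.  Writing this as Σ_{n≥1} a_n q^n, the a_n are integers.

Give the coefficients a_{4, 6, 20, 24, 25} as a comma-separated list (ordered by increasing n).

d|4:{4,2,1}  Σφ=2+1+1=4
[q^6] φ(6)=2,φ(3)=2,φ(2)=1,φ(1)=1 ⇒ 6
d|20:{1,2,4,5,10,20}  Σφ=1+1+2+4+4+8=20
[q^24] φ(24)=8,φ(12)=4,φ(8)=4,φ(6)=2,φ(4)=2,φ(3)=2,φ(2)=1,φ(1)=1 ⇒ 24
d|25:{1,5,25}  Σφ=1+4+20=25

4, 6, 20, 24, 25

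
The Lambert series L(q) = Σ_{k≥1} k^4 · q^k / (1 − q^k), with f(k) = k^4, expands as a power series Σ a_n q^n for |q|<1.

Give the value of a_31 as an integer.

a_31 = 923522

[q^31] f(31)=923521,f(1)=1 ⇒ 923522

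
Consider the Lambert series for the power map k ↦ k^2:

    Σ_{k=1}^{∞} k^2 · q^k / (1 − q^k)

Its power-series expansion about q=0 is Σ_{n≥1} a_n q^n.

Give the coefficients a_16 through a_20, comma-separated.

[q^16] f(1)=1,f(2)=4,f(4)=16,f(8)=64,f(16)=256 ⇒ 341
n=17: 17·1 1·17  f→[289+1]=290
n=18: 1·18 2·9 3·6 6·3 9·2 18·1  f→[1+4+9+36+81+324]=455
d|19:{19,1}  Σf=361+1=362
n=20: 1·20 2·10 4·5 5·4 10·2 20·1  f→[1+4+16+25+100+400]=546

341, 290, 455, 362, 546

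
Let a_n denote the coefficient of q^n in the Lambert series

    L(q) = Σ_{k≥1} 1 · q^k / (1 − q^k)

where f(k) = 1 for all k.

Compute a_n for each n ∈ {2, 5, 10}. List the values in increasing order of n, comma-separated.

2, 2, 4

n=2: 2·1 1·2  f→[1+1]=2
q^5  k|5↦f(k): 1:1 5:1  a_5=2
[q^10] f(10)=1,f(5)=1,f(2)=1,f(1)=1 ⇒ 4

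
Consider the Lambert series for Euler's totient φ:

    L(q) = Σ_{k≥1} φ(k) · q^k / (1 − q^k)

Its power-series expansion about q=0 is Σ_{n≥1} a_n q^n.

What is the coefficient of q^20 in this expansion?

n=20: 20·1 10·2 5·4 4·5 2·10 1·20  φ→[8+4+4+2+1+1]=20

a_20 = 20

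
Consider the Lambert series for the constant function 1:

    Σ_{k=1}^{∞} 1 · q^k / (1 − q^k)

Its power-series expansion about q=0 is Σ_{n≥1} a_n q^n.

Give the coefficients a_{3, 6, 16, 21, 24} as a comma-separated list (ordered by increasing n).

d|3:{1,3}  Σf=1+1=2
[q^6] f(6)=1,f(3)=1,f(2)=1,f(1)=1 ⇒ 4
d|16:{1,2,4,8,16}  Σf=1+1+1+1+1=5
[q^21] f(21)=1,f(7)=1,f(3)=1,f(1)=1 ⇒ 4
n=24: 1·24 2·12 3·8 4·6 6·4 8·3 12·2 24·1  f→[1+1+1+1+1+1+1+1]=8

2, 4, 5, 4, 8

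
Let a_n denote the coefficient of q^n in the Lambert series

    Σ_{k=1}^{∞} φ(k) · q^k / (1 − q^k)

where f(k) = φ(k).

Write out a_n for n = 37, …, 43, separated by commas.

d|37:{1,37}  Σφ=1+36=37
n=38: 38·1 19·2 2·19 1·38  φ→[18+18+1+1]=38
q^39  k|39↦φ(k): 39:24 13:12 3:2 1:1  a_39=39
q^40  k|40↦φ(k): 40:16 20:8 10:4 8:4 5:4 4:2 2:1 1:1  a_40=40
q^41  k|41↦φ(k): 41:40 1:1  a_41=41
q^42  k|42↦φ(k): 1:1 2:1 3:2 6:2 7:6 14:6 21:12 42:12  a_42=42
q^43  k|43↦φ(k): 43:42 1:1  a_43=43

37, 38, 39, 40, 41, 42, 43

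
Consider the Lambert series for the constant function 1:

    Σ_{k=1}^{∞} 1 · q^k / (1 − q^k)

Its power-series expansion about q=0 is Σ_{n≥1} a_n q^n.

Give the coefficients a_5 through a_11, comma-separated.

q^5  k|5↦f(k): 1:1 5:1  a_5=2
d|6:{1,2,3,6}  Σf=1+1+1+1=4
n=7: 7·1 1·7  f→[1+1]=2
q^8  k|8↦f(k): 8:1 4:1 2:1 1:1  a_8=4
d|9:{1,3,9}  Σf=1+1+1=3
n=10: 10·1 5·2 2·5 1·10  f→[1+1+1+1]=4
q^11  k|11↦f(k): 1:1 11:1  a_11=2

2, 4, 2, 4, 3, 4, 2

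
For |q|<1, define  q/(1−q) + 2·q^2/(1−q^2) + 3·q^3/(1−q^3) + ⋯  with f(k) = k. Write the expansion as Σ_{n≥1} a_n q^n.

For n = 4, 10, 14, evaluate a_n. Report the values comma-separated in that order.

[q^4] f(4)=4,f(2)=2,f(1)=1 ⇒ 7
q^10  k|10↦f(k): 10:10 5:5 2:2 1:1  a_10=18
d|14:{1,2,7,14}  Σf=1+2+7+14=24

7, 18, 24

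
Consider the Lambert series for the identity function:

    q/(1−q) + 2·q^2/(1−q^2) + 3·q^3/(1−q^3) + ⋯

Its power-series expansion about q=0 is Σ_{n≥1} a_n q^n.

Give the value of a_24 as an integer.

a_24 = 60

n=24: 1·24 2·12 3·8 4·6 6·4 8·3 12·2 24·1  f→[1+2+3+4+6+8+12+24]=60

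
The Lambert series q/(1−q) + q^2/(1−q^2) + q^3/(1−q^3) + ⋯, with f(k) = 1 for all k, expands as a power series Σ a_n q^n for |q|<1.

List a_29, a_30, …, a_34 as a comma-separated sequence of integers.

d|29:{29,1}  Σf=1+1=2
[q^30] f(1)=1,f(2)=1,f(3)=1,f(5)=1,f(6)=1,f(10)=1,f(15)=1,f(30)=1 ⇒ 8
n=31: 1·31 31·1  f→[1+1]=2
d|32:{32,16,8,4,2,1}  Σf=1+1+1+1+1+1=6
d|33:{33,11,3,1}  Σf=1+1+1+1=4
q^34  k|34↦f(k): 34:1 17:1 2:1 1:1  a_34=4

2, 8, 2, 6, 4, 4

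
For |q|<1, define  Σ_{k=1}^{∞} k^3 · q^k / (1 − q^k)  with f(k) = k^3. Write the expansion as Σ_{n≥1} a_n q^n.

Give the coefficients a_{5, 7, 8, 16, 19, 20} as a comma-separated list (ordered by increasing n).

d|5:{1,5}  Σf=1+125=126
q^7  k|7↦f(k): 7:343 1:1  a_7=344
q^8  k|8↦f(k): 8:512 4:64 2:8 1:1  a_8=585
[q^16] f(1)=1,f(2)=8,f(4)=64,f(8)=512,f(16)=4096 ⇒ 4681
n=19: 1·19 19·1  f→[1+6859]=6860
n=20: 1·20 2·10 4·5 5·4 10·2 20·1  f→[1+8+64+125+1000+8000]=9198

126, 344, 585, 4681, 6860, 9198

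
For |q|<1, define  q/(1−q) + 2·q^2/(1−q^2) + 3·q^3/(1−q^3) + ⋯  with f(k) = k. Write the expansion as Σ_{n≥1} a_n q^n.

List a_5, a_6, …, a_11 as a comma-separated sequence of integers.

6, 12, 8, 15, 13, 18, 12

n=5: 5·1 1·5  f→[5+1]=6
[q^6] f(1)=1,f(2)=2,f(3)=3,f(6)=6 ⇒ 12
d|7:{1,7}  Σf=1+7=8
[q^8] f(1)=1,f(2)=2,f(4)=4,f(8)=8 ⇒ 15
n=9: 9·1 3·3 1·9  f→[9+3+1]=13
d|10:{10,5,2,1}  Σf=10+5+2+1=18
q^11  k|11↦f(k): 1:1 11:11  a_11=12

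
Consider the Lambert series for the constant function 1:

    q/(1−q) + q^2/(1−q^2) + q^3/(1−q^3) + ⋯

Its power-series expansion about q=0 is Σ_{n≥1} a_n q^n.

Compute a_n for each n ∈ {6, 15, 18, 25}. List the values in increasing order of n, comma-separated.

d|6:{6,3,2,1}  Σf=1+1+1+1=4
d|15:{1,3,5,15}  Σf=1+1+1+1=4
[q^18] f(18)=1,f(9)=1,f(6)=1,f(3)=1,f(2)=1,f(1)=1 ⇒ 6
d|25:{1,5,25}  Σf=1+1+1=3

4, 4, 6, 3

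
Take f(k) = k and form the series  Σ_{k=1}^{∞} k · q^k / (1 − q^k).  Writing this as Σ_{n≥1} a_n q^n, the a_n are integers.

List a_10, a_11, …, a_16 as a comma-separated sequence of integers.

q^10  k|10↦f(k): 1:1 2:2 5:5 10:10  a_10=18
q^11  k|11↦f(k): 11:11 1:1  a_11=12
d|12:{1,2,3,4,6,12}  Σf=1+2+3+4+6+12=28
q^13  k|13↦f(k): 1:1 13:13  a_13=14
q^14  k|14↦f(k): 1:1 2:2 7:7 14:14  a_14=24
n=15: 15·1 5·3 3·5 1·15  f→[15+5+3+1]=24
d|16:{16,8,4,2,1}  Σf=16+8+4+2+1=31

18, 12, 28, 14, 24, 24, 31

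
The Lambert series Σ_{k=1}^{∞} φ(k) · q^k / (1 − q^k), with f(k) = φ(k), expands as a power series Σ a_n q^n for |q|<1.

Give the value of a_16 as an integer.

[q^16] φ(16)=8,φ(8)=4,φ(4)=2,φ(2)=1,φ(1)=1 ⇒ 16

a_16 = 16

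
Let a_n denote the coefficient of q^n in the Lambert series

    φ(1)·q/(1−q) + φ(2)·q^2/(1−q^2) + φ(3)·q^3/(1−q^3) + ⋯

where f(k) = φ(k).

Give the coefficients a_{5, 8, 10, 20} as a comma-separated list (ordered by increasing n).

d|5:{1,5}  Σφ=1+4=5
d|8:{1,2,4,8}  Σφ=1+1+2+4=8
q^10  k|10↦φ(k): 1:1 2:1 5:4 10:4  a_10=10
n=20: 20·1 10·2 5·4 4·5 2·10 1·20  φ→[8+4+4+2+1+1]=20

5, 8, 10, 20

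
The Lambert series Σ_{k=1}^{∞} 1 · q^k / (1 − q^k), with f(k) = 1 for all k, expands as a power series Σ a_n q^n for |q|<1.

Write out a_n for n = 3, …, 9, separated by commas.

2, 3, 2, 4, 2, 4, 3

q^3  k|3↦f(k): 1:1 3:1  a_3=2
d|4:{1,2,4}  Σf=1+1+1=3
q^5  k|5↦f(k): 5:1 1:1  a_5=2
d|6:{6,3,2,1}  Σf=1+1+1+1=4
n=7: 1·7 7·1  f→[1+1]=2
d|8:{8,4,2,1}  Σf=1+1+1+1=4
[q^9] f(9)=1,f(3)=1,f(1)=1 ⇒ 3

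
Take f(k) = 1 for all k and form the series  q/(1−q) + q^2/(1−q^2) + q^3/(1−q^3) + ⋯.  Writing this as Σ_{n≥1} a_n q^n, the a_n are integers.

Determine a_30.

a_30 = 8

n=30: 30·1 15·2 10·3 6·5 5·6 3·10 2·15 1·30  f→[1+1+1+1+1+1+1+1]=8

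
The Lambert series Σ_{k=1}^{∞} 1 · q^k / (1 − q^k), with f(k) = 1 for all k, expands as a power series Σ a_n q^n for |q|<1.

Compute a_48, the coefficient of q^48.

a_48 = 10

d|48:{48,24,16,12,8,6,4,3,2,1}  Σf=1+1+1+1+1+1+1+1+1+1=10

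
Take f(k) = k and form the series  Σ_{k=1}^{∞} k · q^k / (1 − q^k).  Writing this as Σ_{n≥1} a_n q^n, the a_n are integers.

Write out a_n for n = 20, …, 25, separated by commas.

[q^20] f(1)=1,f(2)=2,f(4)=4,f(5)=5,f(10)=10,f(20)=20 ⇒ 42
d|21:{1,3,7,21}  Σf=1+3+7+21=32
q^22  k|22↦f(k): 22:22 11:11 2:2 1:1  a_22=36
q^23  k|23↦f(k): 1:1 23:23  a_23=24
q^24  k|24↦f(k): 24:24 12:12 8:8 6:6 4:4 3:3 2:2 1:1  a_24=60
q^25  k|25↦f(k): 25:25 5:5 1:1  a_25=31

42, 32, 36, 24, 60, 31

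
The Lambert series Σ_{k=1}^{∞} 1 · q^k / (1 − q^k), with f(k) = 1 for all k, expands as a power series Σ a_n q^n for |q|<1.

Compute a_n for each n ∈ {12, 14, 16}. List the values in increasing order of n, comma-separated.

n=12: 1·12 2·6 3·4 4·3 6·2 12·1  f→[1+1+1+1+1+1]=6
[q^14] f(14)=1,f(7)=1,f(2)=1,f(1)=1 ⇒ 4
[q^16] f(1)=1,f(2)=1,f(4)=1,f(8)=1,f(16)=1 ⇒ 5

6, 4, 5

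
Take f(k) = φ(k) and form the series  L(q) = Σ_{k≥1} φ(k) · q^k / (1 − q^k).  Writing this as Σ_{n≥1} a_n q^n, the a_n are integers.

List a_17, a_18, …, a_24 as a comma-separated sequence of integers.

[q^17] φ(1)=1,φ(17)=16 ⇒ 17
q^18  k|18↦φ(k): 1:1 2:1 3:2 6:2 9:6 18:6  a_18=18
d|19:{1,19}  Σφ=1+18=19
n=20: 20·1 10·2 5·4 4·5 2·10 1·20  φ→[8+4+4+2+1+1]=20
[q^21] φ(1)=1,φ(3)=2,φ(7)=6,φ(21)=12 ⇒ 21
d|22:{1,2,11,22}  Σφ=1+1+10+10=22
n=23: 1·23 23·1  φ→[1+22]=23
q^24  k|24↦φ(k): 24:8 12:4 8:4 6:2 4:2 3:2 2:1 1:1  a_24=24

17, 18, 19, 20, 21, 22, 23, 24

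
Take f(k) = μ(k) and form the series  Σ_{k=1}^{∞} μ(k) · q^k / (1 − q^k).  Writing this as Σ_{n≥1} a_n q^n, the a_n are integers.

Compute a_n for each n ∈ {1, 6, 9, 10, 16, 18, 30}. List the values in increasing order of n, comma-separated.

1, 0, 0, 0, 0, 0, 0

d|1:{1}  Σμ=1=1
q^6  k|6↦μ(k): 6:1 3:-1 2:-1 1:1  a_6=0
d|9:{1,3,9}  Σμ=1+(-1)+0=0
n=10: 10·1 5·2 2·5 1·10  μ→[1+(-1)+(-1)+1]=0
d|16:{1,2,4,8,16}  Σμ=1+(-1)+0+0+0=0
d|18:{1,2,3,6,9,18}  Σμ=1+(-1)+(-1)+1+0+0=0
d|30:{1,2,3,5,6,10,15,30}  Σμ=1+(-1)+(-1)+(-1)+1+1+1+(-1)=0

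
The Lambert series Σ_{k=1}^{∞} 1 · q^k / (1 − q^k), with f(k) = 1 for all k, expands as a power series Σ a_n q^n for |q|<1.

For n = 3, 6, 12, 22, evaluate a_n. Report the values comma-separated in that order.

2, 4, 6, 4

n=3: 3·1 1·3  f→[1+1]=2
d|6:{1,2,3,6}  Σf=1+1+1+1=4
n=12: 1·12 2·6 3·4 4·3 6·2 12·1  f→[1+1+1+1+1+1]=6
q^22  k|22↦f(k): 1:1 2:1 11:1 22:1  a_22=4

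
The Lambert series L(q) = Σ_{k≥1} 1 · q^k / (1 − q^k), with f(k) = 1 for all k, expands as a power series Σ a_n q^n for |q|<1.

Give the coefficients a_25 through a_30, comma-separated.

3, 4, 4, 6, 2, 8

n=25: 25·1 5·5 1·25  f→[1+1+1]=3
q^26  k|26↦f(k): 26:1 13:1 2:1 1:1  a_26=4
n=27: 1·27 3·9 9·3 27·1  f→[1+1+1+1]=4
[q^28] f(1)=1,f(2)=1,f(4)=1,f(7)=1,f(14)=1,f(28)=1 ⇒ 6
n=29: 29·1 1·29  f→[1+1]=2
[q^30] f(30)=1,f(15)=1,f(10)=1,f(6)=1,f(5)=1,f(3)=1,f(2)=1,f(1)=1 ⇒ 8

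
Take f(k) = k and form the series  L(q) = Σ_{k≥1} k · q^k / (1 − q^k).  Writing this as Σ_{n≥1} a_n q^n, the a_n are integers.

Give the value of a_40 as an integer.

[q^40] f(1)=1,f(2)=2,f(4)=4,f(5)=5,f(8)=8,f(10)=10,f(20)=20,f(40)=40 ⇒ 90

a_40 = 90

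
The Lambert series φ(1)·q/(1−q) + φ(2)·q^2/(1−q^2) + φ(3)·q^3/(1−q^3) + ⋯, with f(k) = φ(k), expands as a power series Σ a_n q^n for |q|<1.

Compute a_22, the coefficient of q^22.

n=22: 1·22 2·11 11·2 22·1  φ→[1+1+10+10]=22

a_22 = 22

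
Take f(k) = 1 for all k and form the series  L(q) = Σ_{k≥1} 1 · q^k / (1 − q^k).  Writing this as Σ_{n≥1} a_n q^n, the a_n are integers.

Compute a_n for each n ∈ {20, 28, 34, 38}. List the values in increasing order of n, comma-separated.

6, 6, 4, 4

q^20  k|20↦f(k): 20:1 10:1 5:1 4:1 2:1 1:1  a_20=6
[q^28] f(28)=1,f(14)=1,f(7)=1,f(4)=1,f(2)=1,f(1)=1 ⇒ 6
q^34  k|34↦f(k): 1:1 2:1 17:1 34:1  a_34=4
[q^38] f(38)=1,f(19)=1,f(2)=1,f(1)=1 ⇒ 4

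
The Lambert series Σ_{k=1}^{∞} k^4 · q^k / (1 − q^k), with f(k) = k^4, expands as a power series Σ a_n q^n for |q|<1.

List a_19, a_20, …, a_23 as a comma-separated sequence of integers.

130322, 170898, 196964, 248914, 279842

d|19:{19,1}  Σf=130321+1=130322
n=20: 20·1 10·2 5·4 4·5 2·10 1·20  f→[160000+10000+625+256+16+1]=170898
[q^21] f(21)=194481,f(7)=2401,f(3)=81,f(1)=1 ⇒ 196964
n=22: 1·22 2·11 11·2 22·1  f→[1+16+14641+234256]=248914
[q^23] f(23)=279841,f(1)=1 ⇒ 279842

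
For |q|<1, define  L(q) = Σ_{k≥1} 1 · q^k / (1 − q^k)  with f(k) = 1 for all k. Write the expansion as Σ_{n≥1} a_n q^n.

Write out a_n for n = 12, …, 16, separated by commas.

6, 2, 4, 4, 5

n=12: 1·12 2·6 3·4 4·3 6·2 12·1  f→[1+1+1+1+1+1]=6
n=13: 13·1 1·13  f→[1+1]=2
d|14:{14,7,2,1}  Σf=1+1+1+1=4
n=15: 1·15 3·5 5·3 15·1  f→[1+1+1+1]=4
[q^16] f(1)=1,f(2)=1,f(4)=1,f(8)=1,f(16)=1 ⇒ 5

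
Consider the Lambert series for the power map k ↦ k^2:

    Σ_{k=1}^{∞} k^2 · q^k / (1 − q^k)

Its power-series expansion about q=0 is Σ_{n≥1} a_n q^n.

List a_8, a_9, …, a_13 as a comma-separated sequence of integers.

85, 91, 130, 122, 210, 170

n=8: 8·1 4·2 2·4 1·8  f→[64+16+4+1]=85
[q^9] f(1)=1,f(3)=9,f(9)=81 ⇒ 91
[q^10] f(10)=100,f(5)=25,f(2)=4,f(1)=1 ⇒ 130
d|11:{1,11}  Σf=1+121=122
[q^12] f(12)=144,f(6)=36,f(4)=16,f(3)=9,f(2)=4,f(1)=1 ⇒ 210
d|13:{13,1}  Σf=169+1=170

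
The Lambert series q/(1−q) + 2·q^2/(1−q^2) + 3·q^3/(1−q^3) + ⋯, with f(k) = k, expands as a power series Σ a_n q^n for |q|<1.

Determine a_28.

a_28 = 56

n=28: 28·1 14·2 7·4 4·7 2·14 1·28  f→[28+14+7+4+2+1]=56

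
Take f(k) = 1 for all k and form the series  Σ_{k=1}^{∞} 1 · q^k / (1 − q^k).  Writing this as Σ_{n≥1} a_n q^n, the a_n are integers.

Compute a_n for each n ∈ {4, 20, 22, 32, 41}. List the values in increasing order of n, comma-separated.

3, 6, 4, 6, 2

d|4:{1,2,4}  Σf=1+1+1=3
n=20: 1·20 2·10 4·5 5·4 10·2 20·1  f→[1+1+1+1+1+1]=6
q^22  k|22↦f(k): 22:1 11:1 2:1 1:1  a_22=4
d|32:{1,2,4,8,16,32}  Σf=1+1+1+1+1+1=6
[q^41] f(1)=1,f(41)=1 ⇒ 2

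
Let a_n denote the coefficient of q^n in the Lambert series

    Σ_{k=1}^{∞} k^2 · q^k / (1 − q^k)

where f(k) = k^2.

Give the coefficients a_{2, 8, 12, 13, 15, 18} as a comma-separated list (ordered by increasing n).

q^2  k|2↦f(k): 1:1 2:4  a_2=5
q^8  k|8↦f(k): 8:64 4:16 2:4 1:1  a_8=85
d|12:{1,2,3,4,6,12}  Σf=1+4+9+16+36+144=210
d|13:{13,1}  Σf=169+1=170
q^15  k|15↦f(k): 1:1 3:9 5:25 15:225  a_15=260
n=18: 18·1 9·2 6·3 3·6 2·9 1·18  f→[324+81+36+9+4+1]=455

5, 85, 210, 170, 260, 455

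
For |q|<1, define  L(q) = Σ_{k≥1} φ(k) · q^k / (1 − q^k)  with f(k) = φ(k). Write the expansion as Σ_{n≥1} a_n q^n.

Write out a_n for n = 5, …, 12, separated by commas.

q^5  k|5↦φ(k): 5:4 1:1  a_5=5
n=6: 1·6 2·3 3·2 6·1  φ→[1+1+2+2]=6
[q^7] φ(7)=6,φ(1)=1 ⇒ 7
q^8  k|8↦φ(k): 1:1 2:1 4:2 8:4  a_8=8
q^9  k|9↦φ(k): 9:6 3:2 1:1  a_9=9
n=10: 1·10 2·5 5·2 10·1  φ→[1+1+4+4]=10
d|11:{1,11}  Σφ=1+10=11
n=12: 1·12 2·6 3·4 4·3 6·2 12·1  φ→[1+1+2+2+2+4]=12

5, 6, 7, 8, 9, 10, 11, 12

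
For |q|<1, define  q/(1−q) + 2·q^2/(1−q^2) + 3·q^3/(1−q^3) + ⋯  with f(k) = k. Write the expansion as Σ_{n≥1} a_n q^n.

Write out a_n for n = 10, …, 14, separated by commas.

18, 12, 28, 14, 24

[q^10] f(10)=10,f(5)=5,f(2)=2,f(1)=1 ⇒ 18
[q^11] f(11)=11,f(1)=1 ⇒ 12
n=12: 1·12 2·6 3·4 4·3 6·2 12·1  f→[1+2+3+4+6+12]=28
[q^13] f(1)=1,f(13)=13 ⇒ 14
[q^14] f(14)=14,f(7)=7,f(2)=2,f(1)=1 ⇒ 24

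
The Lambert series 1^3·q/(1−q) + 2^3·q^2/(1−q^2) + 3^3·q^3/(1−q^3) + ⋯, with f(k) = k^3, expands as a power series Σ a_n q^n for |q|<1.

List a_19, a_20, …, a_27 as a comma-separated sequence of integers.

6860, 9198, 9632, 11988, 12168, 16380, 15751, 19782, 20440

q^19  k|19↦f(k): 1:1 19:6859  a_19=6860
q^20  k|20↦f(k): 1:1 2:8 4:64 5:125 10:1000 20:8000  a_20=9198
[q^21] f(21)=9261,f(7)=343,f(3)=27,f(1)=1 ⇒ 9632
d|22:{1,2,11,22}  Σf=1+8+1331+10648=11988
n=23: 1·23 23·1  f→[1+12167]=12168
d|24:{1,2,3,4,6,8,12,24}  Σf=1+8+27+64+216+512+1728+13824=16380
q^25  k|25↦f(k): 1:1 5:125 25:15625  a_25=15751
n=26: 26·1 13·2 2·13 1·26  f→[17576+2197+8+1]=19782
d|27:{1,3,9,27}  Σf=1+27+729+19683=20440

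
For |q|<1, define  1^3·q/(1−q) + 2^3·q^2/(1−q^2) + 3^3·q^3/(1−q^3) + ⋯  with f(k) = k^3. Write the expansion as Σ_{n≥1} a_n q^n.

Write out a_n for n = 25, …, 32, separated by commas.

n=25: 25·1 5·5 1·25  f→[15625+125+1]=15751
d|26:{1,2,13,26}  Σf=1+8+2197+17576=19782
n=27: 27·1 9·3 3·9 1·27  f→[19683+729+27+1]=20440
d|28:{28,14,7,4,2,1}  Σf=21952+2744+343+64+8+1=25112
n=29: 29·1 1·29  f→[24389+1]=24390
q^30  k|30↦f(k): 30:27000 15:3375 10:1000 6:216 5:125 3:27 2:8 1:1  a_30=31752
n=31: 1·31 31·1  f→[1+29791]=29792
q^32  k|32↦f(k): 32:32768 16:4096 8:512 4:64 2:8 1:1  a_32=37449

15751, 19782, 20440, 25112, 24390, 31752, 29792, 37449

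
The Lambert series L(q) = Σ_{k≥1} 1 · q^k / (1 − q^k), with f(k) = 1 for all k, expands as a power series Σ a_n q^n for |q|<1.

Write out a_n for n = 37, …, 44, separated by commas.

2, 4, 4, 8, 2, 8, 2, 6

n=37: 37·1 1·37  f→[1+1]=2
d|38:{38,19,2,1}  Σf=1+1+1+1=4
[q^39] f(1)=1,f(3)=1,f(13)=1,f(39)=1 ⇒ 4
d|40:{1,2,4,5,8,10,20,40}  Σf=1+1+1+1+1+1+1+1=8
d|41:{1,41}  Σf=1+1=2
d|42:{1,2,3,6,7,14,21,42}  Σf=1+1+1+1+1+1+1+1=8
d|43:{43,1}  Σf=1+1=2
q^44  k|44↦f(k): 44:1 22:1 11:1 4:1 2:1 1:1  a_44=6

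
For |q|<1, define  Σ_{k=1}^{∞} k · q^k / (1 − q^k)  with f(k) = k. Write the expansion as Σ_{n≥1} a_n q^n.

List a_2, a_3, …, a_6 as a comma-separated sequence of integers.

3, 4, 7, 6, 12

d|2:{2,1}  Σf=2+1=3
q^3  k|3↦f(k): 1:1 3:3  a_3=4
[q^4] f(4)=4,f(2)=2,f(1)=1 ⇒ 7
[q^5] f(5)=5,f(1)=1 ⇒ 6
n=6: 6·1 3·2 2·3 1·6  f→[6+3+2+1]=12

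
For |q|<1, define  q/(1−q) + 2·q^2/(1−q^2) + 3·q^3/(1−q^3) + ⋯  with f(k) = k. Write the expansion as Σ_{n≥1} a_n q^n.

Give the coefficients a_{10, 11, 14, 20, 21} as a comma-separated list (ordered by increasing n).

q^10  k|10↦f(k): 1:1 2:2 5:5 10:10  a_10=18
[q^11] f(11)=11,f(1)=1 ⇒ 12
n=14: 14·1 7·2 2·7 1·14  f→[14+7+2+1]=24
q^20  k|20↦f(k): 20:20 10:10 5:5 4:4 2:2 1:1  a_20=42
[q^21] f(21)=21,f(7)=7,f(3)=3,f(1)=1 ⇒ 32

18, 12, 24, 42, 32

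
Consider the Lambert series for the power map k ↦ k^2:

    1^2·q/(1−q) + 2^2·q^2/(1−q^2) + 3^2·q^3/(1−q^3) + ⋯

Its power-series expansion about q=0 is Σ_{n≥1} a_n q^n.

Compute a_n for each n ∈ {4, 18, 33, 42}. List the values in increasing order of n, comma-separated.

21, 455, 1220, 2500

q^4  k|4↦f(k): 1:1 2:4 4:16  a_4=21
d|18:{18,9,6,3,2,1}  Σf=324+81+36+9+4+1=455
[q^33] f(1)=1,f(3)=9,f(11)=121,f(33)=1089 ⇒ 1220
n=42: 1·42 2·21 3·14 6·7 7·6 14·3 21·2 42·1  f→[1+4+9+36+49+196+441+1764]=2500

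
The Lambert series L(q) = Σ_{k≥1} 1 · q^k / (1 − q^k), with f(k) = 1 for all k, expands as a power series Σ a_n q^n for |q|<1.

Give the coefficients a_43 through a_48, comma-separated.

2, 6, 6, 4, 2, 10

n=43: 1·43 43·1  f→[1+1]=2
n=44: 44·1 22·2 11·4 4·11 2·22 1·44  f→[1+1+1+1+1+1]=6
q^45  k|45↦f(k): 1:1 3:1 5:1 9:1 15:1 45:1  a_45=6
d|46:{1,2,23,46}  Σf=1+1+1+1=4
n=47: 1·47 47·1  f→[1+1]=2
n=48: 48·1 24·2 16·3 12·4 8·6 6·8 4·12 3·16 2·24 1·48  f→[1+1+1+1+1+1+1+1+1+1]=10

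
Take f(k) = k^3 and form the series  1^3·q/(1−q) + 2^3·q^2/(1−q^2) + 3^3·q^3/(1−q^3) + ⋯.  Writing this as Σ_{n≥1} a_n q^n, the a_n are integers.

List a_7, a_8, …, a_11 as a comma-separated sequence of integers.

344, 585, 757, 1134, 1332

n=7: 1·7 7·1  f→[1+343]=344
q^8  k|8↦f(k): 8:512 4:64 2:8 1:1  a_8=585
d|9:{9,3,1}  Σf=729+27+1=757
[q^10] f(1)=1,f(2)=8,f(5)=125,f(10)=1000 ⇒ 1134
q^11  k|11↦f(k): 11:1331 1:1  a_11=1332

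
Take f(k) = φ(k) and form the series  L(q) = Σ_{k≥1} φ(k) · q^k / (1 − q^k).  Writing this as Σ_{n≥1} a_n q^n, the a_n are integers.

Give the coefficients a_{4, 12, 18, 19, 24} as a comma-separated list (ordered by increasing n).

q^4  k|4↦φ(k): 1:1 2:1 4:2  a_4=4
[q^12] φ(1)=1,φ(2)=1,φ(3)=2,φ(4)=2,φ(6)=2,φ(12)=4 ⇒ 12
n=18: 18·1 9·2 6·3 3·6 2·9 1·18  φ→[6+6+2+2+1+1]=18
n=19: 19·1 1·19  φ→[18+1]=19
d|24:{1,2,3,4,6,8,12,24}  Σφ=1+1+2+2+2+4+4+8=24

4, 12, 18, 19, 24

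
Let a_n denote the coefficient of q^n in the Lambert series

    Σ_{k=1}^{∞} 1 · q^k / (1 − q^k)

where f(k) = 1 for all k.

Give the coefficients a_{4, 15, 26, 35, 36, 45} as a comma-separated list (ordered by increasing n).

3, 4, 4, 4, 9, 6

d|4:{4,2,1}  Σf=1+1+1=3
n=15: 15·1 5·3 3·5 1·15  f→[1+1+1+1]=4
[q^26] f(1)=1,f(2)=1,f(13)=1,f(26)=1 ⇒ 4
d|35:{1,5,7,35}  Σf=1+1+1+1=4
[q^36] f(1)=1,f(2)=1,f(3)=1,f(4)=1,f(6)=1,f(9)=1,f(12)=1,f(18)=1,f(36)=1 ⇒ 9
n=45: 1·45 3·15 5·9 9·5 15·3 45·1  f→[1+1+1+1+1+1]=6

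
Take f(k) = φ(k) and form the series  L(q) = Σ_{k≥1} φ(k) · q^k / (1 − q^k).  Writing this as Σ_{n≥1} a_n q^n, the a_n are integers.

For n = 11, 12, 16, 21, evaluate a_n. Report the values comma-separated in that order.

n=11: 1·11 11·1  φ→[1+10]=11
[q^12] φ(1)=1,φ(2)=1,φ(3)=2,φ(4)=2,φ(6)=2,φ(12)=4 ⇒ 12
[q^16] φ(1)=1,φ(2)=1,φ(4)=2,φ(8)=4,φ(16)=8 ⇒ 16
n=21: 1·21 3·7 7·3 21·1  φ→[1+2+6+12]=21

11, 12, 16, 21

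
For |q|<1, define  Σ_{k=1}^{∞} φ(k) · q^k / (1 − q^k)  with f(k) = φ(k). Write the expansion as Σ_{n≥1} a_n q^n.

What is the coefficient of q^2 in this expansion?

d|2:{2,1}  Σφ=1+1=2

a_2 = 2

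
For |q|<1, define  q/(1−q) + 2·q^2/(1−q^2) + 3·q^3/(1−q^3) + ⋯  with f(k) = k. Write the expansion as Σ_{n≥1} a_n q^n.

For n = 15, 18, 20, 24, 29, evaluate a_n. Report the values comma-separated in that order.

n=15: 1·15 3·5 5·3 15·1  f→[1+3+5+15]=24
q^18  k|18↦f(k): 1:1 2:2 3:3 6:6 9:9 18:18  a_18=39
n=20: 1·20 2·10 4·5 5·4 10·2 20·1  f→[1+2+4+5+10+20]=42
q^24  k|24↦f(k): 24:24 12:12 8:8 6:6 4:4 3:3 2:2 1:1  a_24=60
q^29  k|29↦f(k): 1:1 29:29  a_29=30

24, 39, 42, 60, 30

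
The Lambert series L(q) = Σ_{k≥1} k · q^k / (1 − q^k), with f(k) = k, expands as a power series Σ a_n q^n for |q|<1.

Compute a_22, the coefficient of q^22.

a_22 = 36

[q^22] f(1)=1,f(2)=2,f(11)=11,f(22)=22 ⇒ 36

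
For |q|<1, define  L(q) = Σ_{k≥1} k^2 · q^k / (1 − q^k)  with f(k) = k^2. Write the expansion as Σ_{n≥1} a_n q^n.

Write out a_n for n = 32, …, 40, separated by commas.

1365, 1220, 1450, 1300, 1911, 1370, 1810, 1700, 2210

d|32:{32,16,8,4,2,1}  Σf=1024+256+64+16+4+1=1365
q^33  k|33↦f(k): 1:1 3:9 11:121 33:1089  a_33=1220
n=34: 34·1 17·2 2·17 1·34  f→[1156+289+4+1]=1450
q^35  k|35↦f(k): 1:1 5:25 7:49 35:1225  a_35=1300
[q^36] f(1)=1,f(2)=4,f(3)=9,f(4)=16,f(6)=36,f(9)=81,f(12)=144,f(18)=324,f(36)=1296 ⇒ 1911
q^37  k|37↦f(k): 1:1 37:1369  a_37=1370
[q^38] f(38)=1444,f(19)=361,f(2)=4,f(1)=1 ⇒ 1810
q^39  k|39↦f(k): 39:1521 13:169 3:9 1:1  a_39=1700
q^40  k|40↦f(k): 1:1 2:4 4:16 5:25 8:64 10:100 20:400 40:1600  a_40=2210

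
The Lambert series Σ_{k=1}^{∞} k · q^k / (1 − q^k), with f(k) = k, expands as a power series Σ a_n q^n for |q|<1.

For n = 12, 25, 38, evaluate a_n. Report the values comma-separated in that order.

28, 31, 60

[q^12] f(1)=1,f(2)=2,f(3)=3,f(4)=4,f(6)=6,f(12)=12 ⇒ 28
q^25  k|25↦f(k): 1:1 5:5 25:25  a_25=31
[q^38] f(38)=38,f(19)=19,f(2)=2,f(1)=1 ⇒ 60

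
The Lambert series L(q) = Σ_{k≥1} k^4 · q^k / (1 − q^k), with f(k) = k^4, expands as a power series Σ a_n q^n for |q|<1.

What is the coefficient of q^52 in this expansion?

a_52 = 7797426

[q^52] f(52)=7311616,f(26)=456976,f(13)=28561,f(4)=256,f(2)=16,f(1)=1 ⇒ 7797426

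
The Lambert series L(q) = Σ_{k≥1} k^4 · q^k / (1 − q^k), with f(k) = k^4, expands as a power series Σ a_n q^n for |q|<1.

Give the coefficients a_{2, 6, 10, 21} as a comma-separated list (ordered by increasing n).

17, 1394, 10642, 196964

[q^2] f(1)=1,f(2)=16 ⇒ 17
n=6: 6·1 3·2 2·3 1·6  f→[1296+81+16+1]=1394
n=10: 10·1 5·2 2·5 1·10  f→[10000+625+16+1]=10642
d|21:{21,7,3,1}  Σf=194481+2401+81+1=196964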